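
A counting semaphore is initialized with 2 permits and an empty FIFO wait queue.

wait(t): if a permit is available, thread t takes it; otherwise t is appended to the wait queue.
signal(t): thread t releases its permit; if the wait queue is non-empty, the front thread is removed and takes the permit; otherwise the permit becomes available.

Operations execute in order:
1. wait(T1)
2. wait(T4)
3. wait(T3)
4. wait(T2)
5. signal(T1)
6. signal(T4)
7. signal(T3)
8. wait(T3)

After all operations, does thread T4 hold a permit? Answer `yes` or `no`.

Step 1: wait(T1) -> count=1 queue=[] holders={T1}
Step 2: wait(T4) -> count=0 queue=[] holders={T1,T4}
Step 3: wait(T3) -> count=0 queue=[T3] holders={T1,T4}
Step 4: wait(T2) -> count=0 queue=[T3,T2] holders={T1,T4}
Step 5: signal(T1) -> count=0 queue=[T2] holders={T3,T4}
Step 6: signal(T4) -> count=0 queue=[] holders={T2,T3}
Step 7: signal(T3) -> count=1 queue=[] holders={T2}
Step 8: wait(T3) -> count=0 queue=[] holders={T2,T3}
Final holders: {T2,T3} -> T4 not in holders

Answer: no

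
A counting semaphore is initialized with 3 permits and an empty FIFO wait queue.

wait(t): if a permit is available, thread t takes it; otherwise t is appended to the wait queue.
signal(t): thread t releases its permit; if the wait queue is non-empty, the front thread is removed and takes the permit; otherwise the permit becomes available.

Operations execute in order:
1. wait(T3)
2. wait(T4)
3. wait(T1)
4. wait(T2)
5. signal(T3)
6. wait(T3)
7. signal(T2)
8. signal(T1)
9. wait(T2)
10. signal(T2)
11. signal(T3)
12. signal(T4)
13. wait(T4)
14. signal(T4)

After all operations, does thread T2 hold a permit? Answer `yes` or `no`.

Answer: no

Derivation:
Step 1: wait(T3) -> count=2 queue=[] holders={T3}
Step 2: wait(T4) -> count=1 queue=[] holders={T3,T4}
Step 3: wait(T1) -> count=0 queue=[] holders={T1,T3,T4}
Step 4: wait(T2) -> count=0 queue=[T2] holders={T1,T3,T4}
Step 5: signal(T3) -> count=0 queue=[] holders={T1,T2,T4}
Step 6: wait(T3) -> count=0 queue=[T3] holders={T1,T2,T4}
Step 7: signal(T2) -> count=0 queue=[] holders={T1,T3,T4}
Step 8: signal(T1) -> count=1 queue=[] holders={T3,T4}
Step 9: wait(T2) -> count=0 queue=[] holders={T2,T3,T4}
Step 10: signal(T2) -> count=1 queue=[] holders={T3,T4}
Step 11: signal(T3) -> count=2 queue=[] holders={T4}
Step 12: signal(T4) -> count=3 queue=[] holders={none}
Step 13: wait(T4) -> count=2 queue=[] holders={T4}
Step 14: signal(T4) -> count=3 queue=[] holders={none}
Final holders: {none} -> T2 not in holders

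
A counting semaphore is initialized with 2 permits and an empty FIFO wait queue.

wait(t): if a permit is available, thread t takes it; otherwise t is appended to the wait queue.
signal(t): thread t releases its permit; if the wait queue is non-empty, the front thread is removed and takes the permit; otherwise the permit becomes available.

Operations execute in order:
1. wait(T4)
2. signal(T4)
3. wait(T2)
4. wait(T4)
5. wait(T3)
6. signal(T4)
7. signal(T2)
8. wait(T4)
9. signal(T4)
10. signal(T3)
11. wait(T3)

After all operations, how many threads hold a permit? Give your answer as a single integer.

Step 1: wait(T4) -> count=1 queue=[] holders={T4}
Step 2: signal(T4) -> count=2 queue=[] holders={none}
Step 3: wait(T2) -> count=1 queue=[] holders={T2}
Step 4: wait(T4) -> count=0 queue=[] holders={T2,T4}
Step 5: wait(T3) -> count=0 queue=[T3] holders={T2,T4}
Step 6: signal(T4) -> count=0 queue=[] holders={T2,T3}
Step 7: signal(T2) -> count=1 queue=[] holders={T3}
Step 8: wait(T4) -> count=0 queue=[] holders={T3,T4}
Step 9: signal(T4) -> count=1 queue=[] holders={T3}
Step 10: signal(T3) -> count=2 queue=[] holders={none}
Step 11: wait(T3) -> count=1 queue=[] holders={T3}
Final holders: {T3} -> 1 thread(s)

Answer: 1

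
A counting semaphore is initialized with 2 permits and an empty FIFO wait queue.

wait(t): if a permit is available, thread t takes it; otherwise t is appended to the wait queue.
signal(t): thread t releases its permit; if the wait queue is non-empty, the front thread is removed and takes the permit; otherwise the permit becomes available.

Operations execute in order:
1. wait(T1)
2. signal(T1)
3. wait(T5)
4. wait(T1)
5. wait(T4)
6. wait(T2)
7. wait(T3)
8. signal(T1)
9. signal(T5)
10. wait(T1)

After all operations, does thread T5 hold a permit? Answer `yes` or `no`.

Answer: no

Derivation:
Step 1: wait(T1) -> count=1 queue=[] holders={T1}
Step 2: signal(T1) -> count=2 queue=[] holders={none}
Step 3: wait(T5) -> count=1 queue=[] holders={T5}
Step 4: wait(T1) -> count=0 queue=[] holders={T1,T5}
Step 5: wait(T4) -> count=0 queue=[T4] holders={T1,T5}
Step 6: wait(T2) -> count=0 queue=[T4,T2] holders={T1,T5}
Step 7: wait(T3) -> count=0 queue=[T4,T2,T3] holders={T1,T5}
Step 8: signal(T1) -> count=0 queue=[T2,T3] holders={T4,T5}
Step 9: signal(T5) -> count=0 queue=[T3] holders={T2,T4}
Step 10: wait(T1) -> count=0 queue=[T3,T1] holders={T2,T4}
Final holders: {T2,T4} -> T5 not in holders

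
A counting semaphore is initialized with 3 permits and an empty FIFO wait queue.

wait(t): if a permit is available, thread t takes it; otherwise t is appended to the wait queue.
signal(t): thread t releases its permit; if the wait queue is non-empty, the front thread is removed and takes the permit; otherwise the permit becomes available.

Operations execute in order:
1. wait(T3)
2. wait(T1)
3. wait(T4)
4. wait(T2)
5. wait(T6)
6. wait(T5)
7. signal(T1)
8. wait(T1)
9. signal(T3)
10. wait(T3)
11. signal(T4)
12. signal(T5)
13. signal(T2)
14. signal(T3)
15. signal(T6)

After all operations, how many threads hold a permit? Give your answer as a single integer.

Answer: 1

Derivation:
Step 1: wait(T3) -> count=2 queue=[] holders={T3}
Step 2: wait(T1) -> count=1 queue=[] holders={T1,T3}
Step 3: wait(T4) -> count=0 queue=[] holders={T1,T3,T4}
Step 4: wait(T2) -> count=0 queue=[T2] holders={T1,T3,T4}
Step 5: wait(T6) -> count=0 queue=[T2,T6] holders={T1,T3,T4}
Step 6: wait(T5) -> count=0 queue=[T2,T6,T5] holders={T1,T3,T4}
Step 7: signal(T1) -> count=0 queue=[T6,T5] holders={T2,T3,T4}
Step 8: wait(T1) -> count=0 queue=[T6,T5,T1] holders={T2,T3,T4}
Step 9: signal(T3) -> count=0 queue=[T5,T1] holders={T2,T4,T6}
Step 10: wait(T3) -> count=0 queue=[T5,T1,T3] holders={T2,T4,T6}
Step 11: signal(T4) -> count=0 queue=[T1,T3] holders={T2,T5,T6}
Step 12: signal(T5) -> count=0 queue=[T3] holders={T1,T2,T6}
Step 13: signal(T2) -> count=0 queue=[] holders={T1,T3,T6}
Step 14: signal(T3) -> count=1 queue=[] holders={T1,T6}
Step 15: signal(T6) -> count=2 queue=[] holders={T1}
Final holders: {T1} -> 1 thread(s)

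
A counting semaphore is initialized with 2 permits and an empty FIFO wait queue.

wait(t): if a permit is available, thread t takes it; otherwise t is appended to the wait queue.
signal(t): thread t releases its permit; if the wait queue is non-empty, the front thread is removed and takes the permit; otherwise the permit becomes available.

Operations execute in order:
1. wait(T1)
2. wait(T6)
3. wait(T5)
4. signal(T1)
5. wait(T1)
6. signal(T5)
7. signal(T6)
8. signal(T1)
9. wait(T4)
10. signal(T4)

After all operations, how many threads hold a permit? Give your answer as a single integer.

Step 1: wait(T1) -> count=1 queue=[] holders={T1}
Step 2: wait(T6) -> count=0 queue=[] holders={T1,T6}
Step 3: wait(T5) -> count=0 queue=[T5] holders={T1,T6}
Step 4: signal(T1) -> count=0 queue=[] holders={T5,T6}
Step 5: wait(T1) -> count=0 queue=[T1] holders={T5,T6}
Step 6: signal(T5) -> count=0 queue=[] holders={T1,T6}
Step 7: signal(T6) -> count=1 queue=[] holders={T1}
Step 8: signal(T1) -> count=2 queue=[] holders={none}
Step 9: wait(T4) -> count=1 queue=[] holders={T4}
Step 10: signal(T4) -> count=2 queue=[] holders={none}
Final holders: {none} -> 0 thread(s)

Answer: 0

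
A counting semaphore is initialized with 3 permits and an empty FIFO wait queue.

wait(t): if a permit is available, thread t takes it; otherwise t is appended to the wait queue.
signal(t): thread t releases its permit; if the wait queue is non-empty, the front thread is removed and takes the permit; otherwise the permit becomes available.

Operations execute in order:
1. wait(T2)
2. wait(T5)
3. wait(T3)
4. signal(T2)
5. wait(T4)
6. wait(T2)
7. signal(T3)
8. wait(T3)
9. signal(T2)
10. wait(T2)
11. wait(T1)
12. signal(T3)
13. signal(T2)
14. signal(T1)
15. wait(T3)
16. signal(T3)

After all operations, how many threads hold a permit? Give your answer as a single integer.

Step 1: wait(T2) -> count=2 queue=[] holders={T2}
Step 2: wait(T5) -> count=1 queue=[] holders={T2,T5}
Step 3: wait(T3) -> count=0 queue=[] holders={T2,T3,T5}
Step 4: signal(T2) -> count=1 queue=[] holders={T3,T5}
Step 5: wait(T4) -> count=0 queue=[] holders={T3,T4,T5}
Step 6: wait(T2) -> count=0 queue=[T2] holders={T3,T4,T5}
Step 7: signal(T3) -> count=0 queue=[] holders={T2,T4,T5}
Step 8: wait(T3) -> count=0 queue=[T3] holders={T2,T4,T5}
Step 9: signal(T2) -> count=0 queue=[] holders={T3,T4,T5}
Step 10: wait(T2) -> count=0 queue=[T2] holders={T3,T4,T5}
Step 11: wait(T1) -> count=0 queue=[T2,T1] holders={T3,T4,T5}
Step 12: signal(T3) -> count=0 queue=[T1] holders={T2,T4,T5}
Step 13: signal(T2) -> count=0 queue=[] holders={T1,T4,T5}
Step 14: signal(T1) -> count=1 queue=[] holders={T4,T5}
Step 15: wait(T3) -> count=0 queue=[] holders={T3,T4,T5}
Step 16: signal(T3) -> count=1 queue=[] holders={T4,T5}
Final holders: {T4,T5} -> 2 thread(s)

Answer: 2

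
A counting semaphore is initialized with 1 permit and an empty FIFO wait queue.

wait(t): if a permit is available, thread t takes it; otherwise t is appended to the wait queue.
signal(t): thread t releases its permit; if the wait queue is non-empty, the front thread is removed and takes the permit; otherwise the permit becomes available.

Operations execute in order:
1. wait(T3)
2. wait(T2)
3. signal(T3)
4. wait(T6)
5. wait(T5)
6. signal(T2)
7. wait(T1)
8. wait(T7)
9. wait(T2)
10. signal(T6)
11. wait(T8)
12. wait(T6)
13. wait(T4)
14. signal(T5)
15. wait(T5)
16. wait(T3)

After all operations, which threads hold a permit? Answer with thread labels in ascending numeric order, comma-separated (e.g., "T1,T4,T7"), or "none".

Step 1: wait(T3) -> count=0 queue=[] holders={T3}
Step 2: wait(T2) -> count=0 queue=[T2] holders={T3}
Step 3: signal(T3) -> count=0 queue=[] holders={T2}
Step 4: wait(T6) -> count=0 queue=[T6] holders={T2}
Step 5: wait(T5) -> count=0 queue=[T6,T5] holders={T2}
Step 6: signal(T2) -> count=0 queue=[T5] holders={T6}
Step 7: wait(T1) -> count=0 queue=[T5,T1] holders={T6}
Step 8: wait(T7) -> count=0 queue=[T5,T1,T7] holders={T6}
Step 9: wait(T2) -> count=0 queue=[T5,T1,T7,T2] holders={T6}
Step 10: signal(T6) -> count=0 queue=[T1,T7,T2] holders={T5}
Step 11: wait(T8) -> count=0 queue=[T1,T7,T2,T8] holders={T5}
Step 12: wait(T6) -> count=0 queue=[T1,T7,T2,T8,T6] holders={T5}
Step 13: wait(T4) -> count=0 queue=[T1,T7,T2,T8,T6,T4] holders={T5}
Step 14: signal(T5) -> count=0 queue=[T7,T2,T8,T6,T4] holders={T1}
Step 15: wait(T5) -> count=0 queue=[T7,T2,T8,T6,T4,T5] holders={T1}
Step 16: wait(T3) -> count=0 queue=[T7,T2,T8,T6,T4,T5,T3] holders={T1}
Final holders: T1

Answer: T1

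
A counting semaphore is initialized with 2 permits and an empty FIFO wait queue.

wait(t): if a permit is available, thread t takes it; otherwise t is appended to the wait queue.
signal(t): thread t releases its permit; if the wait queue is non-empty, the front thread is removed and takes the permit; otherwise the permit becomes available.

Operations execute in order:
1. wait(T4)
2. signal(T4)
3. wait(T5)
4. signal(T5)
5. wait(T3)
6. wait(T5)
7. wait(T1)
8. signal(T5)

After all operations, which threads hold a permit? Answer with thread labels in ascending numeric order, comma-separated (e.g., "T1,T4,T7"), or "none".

Answer: T1,T3

Derivation:
Step 1: wait(T4) -> count=1 queue=[] holders={T4}
Step 2: signal(T4) -> count=2 queue=[] holders={none}
Step 3: wait(T5) -> count=1 queue=[] holders={T5}
Step 4: signal(T5) -> count=2 queue=[] holders={none}
Step 5: wait(T3) -> count=1 queue=[] holders={T3}
Step 6: wait(T5) -> count=0 queue=[] holders={T3,T5}
Step 7: wait(T1) -> count=0 queue=[T1] holders={T3,T5}
Step 8: signal(T5) -> count=0 queue=[] holders={T1,T3}
Final holders: T1,T3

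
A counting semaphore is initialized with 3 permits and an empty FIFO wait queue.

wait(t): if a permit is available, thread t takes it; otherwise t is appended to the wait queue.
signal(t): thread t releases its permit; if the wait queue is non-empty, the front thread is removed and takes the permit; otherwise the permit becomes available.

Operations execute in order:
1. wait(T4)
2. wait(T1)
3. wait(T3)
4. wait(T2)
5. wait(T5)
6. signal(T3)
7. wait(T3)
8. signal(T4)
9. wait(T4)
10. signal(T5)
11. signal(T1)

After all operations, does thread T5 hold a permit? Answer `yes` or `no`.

Answer: no

Derivation:
Step 1: wait(T4) -> count=2 queue=[] holders={T4}
Step 2: wait(T1) -> count=1 queue=[] holders={T1,T4}
Step 3: wait(T3) -> count=0 queue=[] holders={T1,T3,T4}
Step 4: wait(T2) -> count=0 queue=[T2] holders={T1,T3,T4}
Step 5: wait(T5) -> count=0 queue=[T2,T5] holders={T1,T3,T4}
Step 6: signal(T3) -> count=0 queue=[T5] holders={T1,T2,T4}
Step 7: wait(T3) -> count=0 queue=[T5,T3] holders={T1,T2,T4}
Step 8: signal(T4) -> count=0 queue=[T3] holders={T1,T2,T5}
Step 9: wait(T4) -> count=0 queue=[T3,T4] holders={T1,T2,T5}
Step 10: signal(T5) -> count=0 queue=[T4] holders={T1,T2,T3}
Step 11: signal(T1) -> count=0 queue=[] holders={T2,T3,T4}
Final holders: {T2,T3,T4} -> T5 not in holders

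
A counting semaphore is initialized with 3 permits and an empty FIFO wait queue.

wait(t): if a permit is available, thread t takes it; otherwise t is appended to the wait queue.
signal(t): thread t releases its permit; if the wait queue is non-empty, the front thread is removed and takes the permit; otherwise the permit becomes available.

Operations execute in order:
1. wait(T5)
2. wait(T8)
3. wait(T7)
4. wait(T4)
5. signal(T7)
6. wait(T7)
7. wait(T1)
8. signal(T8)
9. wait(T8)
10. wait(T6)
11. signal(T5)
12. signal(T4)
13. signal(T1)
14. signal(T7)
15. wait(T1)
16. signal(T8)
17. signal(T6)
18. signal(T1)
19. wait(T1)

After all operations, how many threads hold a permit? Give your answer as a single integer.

Step 1: wait(T5) -> count=2 queue=[] holders={T5}
Step 2: wait(T8) -> count=1 queue=[] holders={T5,T8}
Step 3: wait(T7) -> count=0 queue=[] holders={T5,T7,T8}
Step 4: wait(T4) -> count=0 queue=[T4] holders={T5,T7,T8}
Step 5: signal(T7) -> count=0 queue=[] holders={T4,T5,T8}
Step 6: wait(T7) -> count=0 queue=[T7] holders={T4,T5,T8}
Step 7: wait(T1) -> count=0 queue=[T7,T1] holders={T4,T5,T8}
Step 8: signal(T8) -> count=0 queue=[T1] holders={T4,T5,T7}
Step 9: wait(T8) -> count=0 queue=[T1,T8] holders={T4,T5,T7}
Step 10: wait(T6) -> count=0 queue=[T1,T8,T6] holders={T4,T5,T7}
Step 11: signal(T5) -> count=0 queue=[T8,T6] holders={T1,T4,T7}
Step 12: signal(T4) -> count=0 queue=[T6] holders={T1,T7,T8}
Step 13: signal(T1) -> count=0 queue=[] holders={T6,T7,T8}
Step 14: signal(T7) -> count=1 queue=[] holders={T6,T8}
Step 15: wait(T1) -> count=0 queue=[] holders={T1,T6,T8}
Step 16: signal(T8) -> count=1 queue=[] holders={T1,T6}
Step 17: signal(T6) -> count=2 queue=[] holders={T1}
Step 18: signal(T1) -> count=3 queue=[] holders={none}
Step 19: wait(T1) -> count=2 queue=[] holders={T1}
Final holders: {T1} -> 1 thread(s)

Answer: 1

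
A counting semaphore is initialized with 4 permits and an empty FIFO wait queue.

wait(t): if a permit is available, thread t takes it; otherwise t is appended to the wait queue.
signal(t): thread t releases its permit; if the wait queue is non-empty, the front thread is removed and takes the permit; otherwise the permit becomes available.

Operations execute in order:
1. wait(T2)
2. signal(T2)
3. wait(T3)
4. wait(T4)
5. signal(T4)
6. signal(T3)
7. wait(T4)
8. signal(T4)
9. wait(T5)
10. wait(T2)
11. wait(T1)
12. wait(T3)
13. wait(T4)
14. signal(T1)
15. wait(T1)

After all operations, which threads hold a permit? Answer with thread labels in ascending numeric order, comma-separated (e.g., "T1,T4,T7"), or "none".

Answer: T2,T3,T4,T5

Derivation:
Step 1: wait(T2) -> count=3 queue=[] holders={T2}
Step 2: signal(T2) -> count=4 queue=[] holders={none}
Step 3: wait(T3) -> count=3 queue=[] holders={T3}
Step 4: wait(T4) -> count=2 queue=[] holders={T3,T4}
Step 5: signal(T4) -> count=3 queue=[] holders={T3}
Step 6: signal(T3) -> count=4 queue=[] holders={none}
Step 7: wait(T4) -> count=3 queue=[] holders={T4}
Step 8: signal(T4) -> count=4 queue=[] holders={none}
Step 9: wait(T5) -> count=3 queue=[] holders={T5}
Step 10: wait(T2) -> count=2 queue=[] holders={T2,T5}
Step 11: wait(T1) -> count=1 queue=[] holders={T1,T2,T5}
Step 12: wait(T3) -> count=0 queue=[] holders={T1,T2,T3,T5}
Step 13: wait(T4) -> count=0 queue=[T4] holders={T1,T2,T3,T5}
Step 14: signal(T1) -> count=0 queue=[] holders={T2,T3,T4,T5}
Step 15: wait(T1) -> count=0 queue=[T1] holders={T2,T3,T4,T5}
Final holders: T2,T3,T4,T5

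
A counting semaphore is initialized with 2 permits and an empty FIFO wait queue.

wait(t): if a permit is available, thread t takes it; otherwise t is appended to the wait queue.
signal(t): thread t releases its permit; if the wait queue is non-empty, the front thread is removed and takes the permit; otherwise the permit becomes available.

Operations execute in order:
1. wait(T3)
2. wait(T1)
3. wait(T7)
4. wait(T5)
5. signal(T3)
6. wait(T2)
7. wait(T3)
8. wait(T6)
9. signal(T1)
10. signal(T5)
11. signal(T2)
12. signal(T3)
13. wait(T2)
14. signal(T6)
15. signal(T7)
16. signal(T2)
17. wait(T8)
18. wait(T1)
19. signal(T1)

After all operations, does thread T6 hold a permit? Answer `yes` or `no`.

Answer: no

Derivation:
Step 1: wait(T3) -> count=1 queue=[] holders={T3}
Step 2: wait(T1) -> count=0 queue=[] holders={T1,T3}
Step 3: wait(T7) -> count=0 queue=[T7] holders={T1,T3}
Step 4: wait(T5) -> count=0 queue=[T7,T5] holders={T1,T3}
Step 5: signal(T3) -> count=0 queue=[T5] holders={T1,T7}
Step 6: wait(T2) -> count=0 queue=[T5,T2] holders={T1,T7}
Step 7: wait(T3) -> count=0 queue=[T5,T2,T3] holders={T1,T7}
Step 8: wait(T6) -> count=0 queue=[T5,T2,T3,T6] holders={T1,T7}
Step 9: signal(T1) -> count=0 queue=[T2,T3,T6] holders={T5,T7}
Step 10: signal(T5) -> count=0 queue=[T3,T6] holders={T2,T7}
Step 11: signal(T2) -> count=0 queue=[T6] holders={T3,T7}
Step 12: signal(T3) -> count=0 queue=[] holders={T6,T7}
Step 13: wait(T2) -> count=0 queue=[T2] holders={T6,T7}
Step 14: signal(T6) -> count=0 queue=[] holders={T2,T7}
Step 15: signal(T7) -> count=1 queue=[] holders={T2}
Step 16: signal(T2) -> count=2 queue=[] holders={none}
Step 17: wait(T8) -> count=1 queue=[] holders={T8}
Step 18: wait(T1) -> count=0 queue=[] holders={T1,T8}
Step 19: signal(T1) -> count=1 queue=[] holders={T8}
Final holders: {T8} -> T6 not in holders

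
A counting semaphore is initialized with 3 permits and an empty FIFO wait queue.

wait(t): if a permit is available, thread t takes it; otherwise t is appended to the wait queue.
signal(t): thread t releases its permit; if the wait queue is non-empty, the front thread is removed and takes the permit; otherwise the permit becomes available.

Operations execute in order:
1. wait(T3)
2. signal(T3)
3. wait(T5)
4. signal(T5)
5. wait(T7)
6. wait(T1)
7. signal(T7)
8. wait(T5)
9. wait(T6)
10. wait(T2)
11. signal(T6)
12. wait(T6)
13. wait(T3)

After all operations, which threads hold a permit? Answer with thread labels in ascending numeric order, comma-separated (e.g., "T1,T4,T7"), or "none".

Step 1: wait(T3) -> count=2 queue=[] holders={T3}
Step 2: signal(T3) -> count=3 queue=[] holders={none}
Step 3: wait(T5) -> count=2 queue=[] holders={T5}
Step 4: signal(T5) -> count=3 queue=[] holders={none}
Step 5: wait(T7) -> count=2 queue=[] holders={T7}
Step 6: wait(T1) -> count=1 queue=[] holders={T1,T7}
Step 7: signal(T7) -> count=2 queue=[] holders={T1}
Step 8: wait(T5) -> count=1 queue=[] holders={T1,T5}
Step 9: wait(T6) -> count=0 queue=[] holders={T1,T5,T6}
Step 10: wait(T2) -> count=0 queue=[T2] holders={T1,T5,T6}
Step 11: signal(T6) -> count=0 queue=[] holders={T1,T2,T5}
Step 12: wait(T6) -> count=0 queue=[T6] holders={T1,T2,T5}
Step 13: wait(T3) -> count=0 queue=[T6,T3] holders={T1,T2,T5}
Final holders: T1,T2,T5

Answer: T1,T2,T5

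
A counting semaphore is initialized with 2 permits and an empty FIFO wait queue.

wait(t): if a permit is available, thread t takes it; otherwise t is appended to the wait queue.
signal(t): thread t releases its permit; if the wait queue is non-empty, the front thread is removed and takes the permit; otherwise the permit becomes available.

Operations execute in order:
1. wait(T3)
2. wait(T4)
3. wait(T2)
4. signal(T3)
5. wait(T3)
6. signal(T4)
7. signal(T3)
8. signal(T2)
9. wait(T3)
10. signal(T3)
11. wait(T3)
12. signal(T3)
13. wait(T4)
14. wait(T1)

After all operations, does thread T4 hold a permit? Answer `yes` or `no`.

Step 1: wait(T3) -> count=1 queue=[] holders={T3}
Step 2: wait(T4) -> count=0 queue=[] holders={T3,T4}
Step 3: wait(T2) -> count=0 queue=[T2] holders={T3,T4}
Step 4: signal(T3) -> count=0 queue=[] holders={T2,T4}
Step 5: wait(T3) -> count=0 queue=[T3] holders={T2,T4}
Step 6: signal(T4) -> count=0 queue=[] holders={T2,T3}
Step 7: signal(T3) -> count=1 queue=[] holders={T2}
Step 8: signal(T2) -> count=2 queue=[] holders={none}
Step 9: wait(T3) -> count=1 queue=[] holders={T3}
Step 10: signal(T3) -> count=2 queue=[] holders={none}
Step 11: wait(T3) -> count=1 queue=[] holders={T3}
Step 12: signal(T3) -> count=2 queue=[] holders={none}
Step 13: wait(T4) -> count=1 queue=[] holders={T4}
Step 14: wait(T1) -> count=0 queue=[] holders={T1,T4}
Final holders: {T1,T4} -> T4 in holders

Answer: yes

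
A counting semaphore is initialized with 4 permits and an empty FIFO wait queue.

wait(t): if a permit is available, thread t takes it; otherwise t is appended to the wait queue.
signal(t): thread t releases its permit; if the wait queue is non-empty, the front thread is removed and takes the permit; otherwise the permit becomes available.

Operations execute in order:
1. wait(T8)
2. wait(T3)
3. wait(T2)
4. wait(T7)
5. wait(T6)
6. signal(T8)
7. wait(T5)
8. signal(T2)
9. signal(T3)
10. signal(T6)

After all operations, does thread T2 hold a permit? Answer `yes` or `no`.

Answer: no

Derivation:
Step 1: wait(T8) -> count=3 queue=[] holders={T8}
Step 2: wait(T3) -> count=2 queue=[] holders={T3,T8}
Step 3: wait(T2) -> count=1 queue=[] holders={T2,T3,T8}
Step 4: wait(T7) -> count=0 queue=[] holders={T2,T3,T7,T8}
Step 5: wait(T6) -> count=0 queue=[T6] holders={T2,T3,T7,T8}
Step 6: signal(T8) -> count=0 queue=[] holders={T2,T3,T6,T7}
Step 7: wait(T5) -> count=0 queue=[T5] holders={T2,T3,T6,T7}
Step 8: signal(T2) -> count=0 queue=[] holders={T3,T5,T6,T7}
Step 9: signal(T3) -> count=1 queue=[] holders={T5,T6,T7}
Step 10: signal(T6) -> count=2 queue=[] holders={T5,T7}
Final holders: {T5,T7} -> T2 not in holders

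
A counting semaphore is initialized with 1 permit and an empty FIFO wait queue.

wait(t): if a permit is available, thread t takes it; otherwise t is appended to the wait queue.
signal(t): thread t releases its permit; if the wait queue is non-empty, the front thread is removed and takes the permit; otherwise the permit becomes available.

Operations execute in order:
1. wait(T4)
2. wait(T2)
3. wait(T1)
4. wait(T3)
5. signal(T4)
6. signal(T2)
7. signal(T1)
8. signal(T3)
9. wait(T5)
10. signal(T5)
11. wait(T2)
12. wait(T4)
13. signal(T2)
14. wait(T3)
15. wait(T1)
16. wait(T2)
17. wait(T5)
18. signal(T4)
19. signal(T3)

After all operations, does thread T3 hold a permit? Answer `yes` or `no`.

Answer: no

Derivation:
Step 1: wait(T4) -> count=0 queue=[] holders={T4}
Step 2: wait(T2) -> count=0 queue=[T2] holders={T4}
Step 3: wait(T1) -> count=0 queue=[T2,T1] holders={T4}
Step 4: wait(T3) -> count=0 queue=[T2,T1,T3] holders={T4}
Step 5: signal(T4) -> count=0 queue=[T1,T3] holders={T2}
Step 6: signal(T2) -> count=0 queue=[T3] holders={T1}
Step 7: signal(T1) -> count=0 queue=[] holders={T3}
Step 8: signal(T3) -> count=1 queue=[] holders={none}
Step 9: wait(T5) -> count=0 queue=[] holders={T5}
Step 10: signal(T5) -> count=1 queue=[] holders={none}
Step 11: wait(T2) -> count=0 queue=[] holders={T2}
Step 12: wait(T4) -> count=0 queue=[T4] holders={T2}
Step 13: signal(T2) -> count=0 queue=[] holders={T4}
Step 14: wait(T3) -> count=0 queue=[T3] holders={T4}
Step 15: wait(T1) -> count=0 queue=[T3,T1] holders={T4}
Step 16: wait(T2) -> count=0 queue=[T3,T1,T2] holders={T4}
Step 17: wait(T5) -> count=0 queue=[T3,T1,T2,T5] holders={T4}
Step 18: signal(T4) -> count=0 queue=[T1,T2,T5] holders={T3}
Step 19: signal(T3) -> count=0 queue=[T2,T5] holders={T1}
Final holders: {T1} -> T3 not in holders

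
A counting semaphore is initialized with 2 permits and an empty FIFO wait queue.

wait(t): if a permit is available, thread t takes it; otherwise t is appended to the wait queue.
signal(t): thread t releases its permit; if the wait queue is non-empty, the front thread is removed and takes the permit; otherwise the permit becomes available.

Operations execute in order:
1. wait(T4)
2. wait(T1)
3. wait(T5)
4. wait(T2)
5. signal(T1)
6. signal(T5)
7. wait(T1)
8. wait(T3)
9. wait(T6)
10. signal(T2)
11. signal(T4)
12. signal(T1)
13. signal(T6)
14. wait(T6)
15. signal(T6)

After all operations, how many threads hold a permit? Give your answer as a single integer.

Answer: 1

Derivation:
Step 1: wait(T4) -> count=1 queue=[] holders={T4}
Step 2: wait(T1) -> count=0 queue=[] holders={T1,T4}
Step 3: wait(T5) -> count=0 queue=[T5] holders={T1,T4}
Step 4: wait(T2) -> count=0 queue=[T5,T2] holders={T1,T4}
Step 5: signal(T1) -> count=0 queue=[T2] holders={T4,T5}
Step 6: signal(T5) -> count=0 queue=[] holders={T2,T4}
Step 7: wait(T1) -> count=0 queue=[T1] holders={T2,T4}
Step 8: wait(T3) -> count=0 queue=[T1,T3] holders={T2,T4}
Step 9: wait(T6) -> count=0 queue=[T1,T3,T6] holders={T2,T4}
Step 10: signal(T2) -> count=0 queue=[T3,T6] holders={T1,T4}
Step 11: signal(T4) -> count=0 queue=[T6] holders={T1,T3}
Step 12: signal(T1) -> count=0 queue=[] holders={T3,T6}
Step 13: signal(T6) -> count=1 queue=[] holders={T3}
Step 14: wait(T6) -> count=0 queue=[] holders={T3,T6}
Step 15: signal(T6) -> count=1 queue=[] holders={T3}
Final holders: {T3} -> 1 thread(s)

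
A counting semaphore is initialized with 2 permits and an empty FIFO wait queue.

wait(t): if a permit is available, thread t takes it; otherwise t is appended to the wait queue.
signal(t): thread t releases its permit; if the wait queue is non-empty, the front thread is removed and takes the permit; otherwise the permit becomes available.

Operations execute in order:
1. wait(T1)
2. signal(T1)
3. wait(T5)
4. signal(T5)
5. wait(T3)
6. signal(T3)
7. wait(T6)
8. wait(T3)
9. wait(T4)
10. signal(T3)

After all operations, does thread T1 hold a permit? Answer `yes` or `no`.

Answer: no

Derivation:
Step 1: wait(T1) -> count=1 queue=[] holders={T1}
Step 2: signal(T1) -> count=2 queue=[] holders={none}
Step 3: wait(T5) -> count=1 queue=[] holders={T5}
Step 4: signal(T5) -> count=2 queue=[] holders={none}
Step 5: wait(T3) -> count=1 queue=[] holders={T3}
Step 6: signal(T3) -> count=2 queue=[] holders={none}
Step 7: wait(T6) -> count=1 queue=[] holders={T6}
Step 8: wait(T3) -> count=0 queue=[] holders={T3,T6}
Step 9: wait(T4) -> count=0 queue=[T4] holders={T3,T6}
Step 10: signal(T3) -> count=0 queue=[] holders={T4,T6}
Final holders: {T4,T6} -> T1 not in holders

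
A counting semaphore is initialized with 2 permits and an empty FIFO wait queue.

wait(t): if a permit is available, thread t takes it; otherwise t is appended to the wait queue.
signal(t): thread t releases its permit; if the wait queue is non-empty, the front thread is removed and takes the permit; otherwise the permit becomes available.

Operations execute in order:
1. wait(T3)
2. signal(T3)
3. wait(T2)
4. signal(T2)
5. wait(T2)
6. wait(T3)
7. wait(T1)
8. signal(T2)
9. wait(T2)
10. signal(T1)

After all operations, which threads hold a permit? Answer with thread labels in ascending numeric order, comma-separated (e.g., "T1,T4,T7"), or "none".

Step 1: wait(T3) -> count=1 queue=[] holders={T3}
Step 2: signal(T3) -> count=2 queue=[] holders={none}
Step 3: wait(T2) -> count=1 queue=[] holders={T2}
Step 4: signal(T2) -> count=2 queue=[] holders={none}
Step 5: wait(T2) -> count=1 queue=[] holders={T2}
Step 6: wait(T3) -> count=0 queue=[] holders={T2,T3}
Step 7: wait(T1) -> count=0 queue=[T1] holders={T2,T3}
Step 8: signal(T2) -> count=0 queue=[] holders={T1,T3}
Step 9: wait(T2) -> count=0 queue=[T2] holders={T1,T3}
Step 10: signal(T1) -> count=0 queue=[] holders={T2,T3}
Final holders: T2,T3

Answer: T2,T3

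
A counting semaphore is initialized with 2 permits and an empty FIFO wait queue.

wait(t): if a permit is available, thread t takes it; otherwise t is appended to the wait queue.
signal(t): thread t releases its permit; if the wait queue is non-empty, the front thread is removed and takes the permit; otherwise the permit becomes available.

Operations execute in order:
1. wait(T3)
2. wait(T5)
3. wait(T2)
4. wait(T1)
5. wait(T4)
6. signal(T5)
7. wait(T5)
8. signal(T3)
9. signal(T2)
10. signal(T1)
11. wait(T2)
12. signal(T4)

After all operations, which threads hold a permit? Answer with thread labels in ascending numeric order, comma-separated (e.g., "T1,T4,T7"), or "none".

Step 1: wait(T3) -> count=1 queue=[] holders={T3}
Step 2: wait(T5) -> count=0 queue=[] holders={T3,T5}
Step 3: wait(T2) -> count=0 queue=[T2] holders={T3,T5}
Step 4: wait(T1) -> count=0 queue=[T2,T1] holders={T3,T5}
Step 5: wait(T4) -> count=0 queue=[T2,T1,T4] holders={T3,T5}
Step 6: signal(T5) -> count=0 queue=[T1,T4] holders={T2,T3}
Step 7: wait(T5) -> count=0 queue=[T1,T4,T5] holders={T2,T3}
Step 8: signal(T3) -> count=0 queue=[T4,T5] holders={T1,T2}
Step 9: signal(T2) -> count=0 queue=[T5] holders={T1,T4}
Step 10: signal(T1) -> count=0 queue=[] holders={T4,T5}
Step 11: wait(T2) -> count=0 queue=[T2] holders={T4,T5}
Step 12: signal(T4) -> count=0 queue=[] holders={T2,T5}
Final holders: T2,T5

Answer: T2,T5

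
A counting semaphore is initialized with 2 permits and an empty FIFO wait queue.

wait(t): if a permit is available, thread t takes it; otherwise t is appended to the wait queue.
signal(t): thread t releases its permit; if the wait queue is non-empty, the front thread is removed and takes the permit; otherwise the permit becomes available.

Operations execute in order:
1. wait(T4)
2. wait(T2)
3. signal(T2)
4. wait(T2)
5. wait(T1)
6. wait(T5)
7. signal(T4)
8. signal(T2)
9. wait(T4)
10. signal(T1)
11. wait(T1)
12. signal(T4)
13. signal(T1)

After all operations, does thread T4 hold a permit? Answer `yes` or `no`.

Step 1: wait(T4) -> count=1 queue=[] holders={T4}
Step 2: wait(T2) -> count=0 queue=[] holders={T2,T4}
Step 3: signal(T2) -> count=1 queue=[] holders={T4}
Step 4: wait(T2) -> count=0 queue=[] holders={T2,T4}
Step 5: wait(T1) -> count=0 queue=[T1] holders={T2,T4}
Step 6: wait(T5) -> count=0 queue=[T1,T5] holders={T2,T4}
Step 7: signal(T4) -> count=0 queue=[T5] holders={T1,T2}
Step 8: signal(T2) -> count=0 queue=[] holders={T1,T5}
Step 9: wait(T4) -> count=0 queue=[T4] holders={T1,T5}
Step 10: signal(T1) -> count=0 queue=[] holders={T4,T5}
Step 11: wait(T1) -> count=0 queue=[T1] holders={T4,T5}
Step 12: signal(T4) -> count=0 queue=[] holders={T1,T5}
Step 13: signal(T1) -> count=1 queue=[] holders={T5}
Final holders: {T5} -> T4 not in holders

Answer: no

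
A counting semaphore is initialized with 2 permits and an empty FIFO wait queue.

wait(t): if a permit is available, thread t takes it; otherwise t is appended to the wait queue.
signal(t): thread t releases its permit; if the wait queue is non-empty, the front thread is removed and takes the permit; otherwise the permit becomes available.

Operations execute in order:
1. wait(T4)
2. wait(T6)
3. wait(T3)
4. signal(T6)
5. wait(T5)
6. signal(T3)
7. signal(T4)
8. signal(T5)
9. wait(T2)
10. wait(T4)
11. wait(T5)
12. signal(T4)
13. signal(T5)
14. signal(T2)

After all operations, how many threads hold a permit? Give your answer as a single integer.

Answer: 0

Derivation:
Step 1: wait(T4) -> count=1 queue=[] holders={T4}
Step 2: wait(T6) -> count=0 queue=[] holders={T4,T6}
Step 3: wait(T3) -> count=0 queue=[T3] holders={T4,T6}
Step 4: signal(T6) -> count=0 queue=[] holders={T3,T4}
Step 5: wait(T5) -> count=0 queue=[T5] holders={T3,T4}
Step 6: signal(T3) -> count=0 queue=[] holders={T4,T5}
Step 7: signal(T4) -> count=1 queue=[] holders={T5}
Step 8: signal(T5) -> count=2 queue=[] holders={none}
Step 9: wait(T2) -> count=1 queue=[] holders={T2}
Step 10: wait(T4) -> count=0 queue=[] holders={T2,T4}
Step 11: wait(T5) -> count=0 queue=[T5] holders={T2,T4}
Step 12: signal(T4) -> count=0 queue=[] holders={T2,T5}
Step 13: signal(T5) -> count=1 queue=[] holders={T2}
Step 14: signal(T2) -> count=2 queue=[] holders={none}
Final holders: {none} -> 0 thread(s)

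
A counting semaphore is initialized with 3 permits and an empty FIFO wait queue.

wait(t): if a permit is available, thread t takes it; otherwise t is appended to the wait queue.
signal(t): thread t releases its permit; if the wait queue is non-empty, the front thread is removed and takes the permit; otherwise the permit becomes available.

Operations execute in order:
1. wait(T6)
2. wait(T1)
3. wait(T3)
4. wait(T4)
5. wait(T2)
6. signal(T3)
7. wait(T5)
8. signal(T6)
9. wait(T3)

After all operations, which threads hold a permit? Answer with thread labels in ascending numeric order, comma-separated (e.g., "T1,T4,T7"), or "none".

Answer: T1,T2,T4

Derivation:
Step 1: wait(T6) -> count=2 queue=[] holders={T6}
Step 2: wait(T1) -> count=1 queue=[] holders={T1,T6}
Step 3: wait(T3) -> count=0 queue=[] holders={T1,T3,T6}
Step 4: wait(T4) -> count=0 queue=[T4] holders={T1,T3,T6}
Step 5: wait(T2) -> count=0 queue=[T4,T2] holders={T1,T3,T6}
Step 6: signal(T3) -> count=0 queue=[T2] holders={T1,T4,T6}
Step 7: wait(T5) -> count=0 queue=[T2,T5] holders={T1,T4,T6}
Step 8: signal(T6) -> count=0 queue=[T5] holders={T1,T2,T4}
Step 9: wait(T3) -> count=0 queue=[T5,T3] holders={T1,T2,T4}
Final holders: T1,T2,T4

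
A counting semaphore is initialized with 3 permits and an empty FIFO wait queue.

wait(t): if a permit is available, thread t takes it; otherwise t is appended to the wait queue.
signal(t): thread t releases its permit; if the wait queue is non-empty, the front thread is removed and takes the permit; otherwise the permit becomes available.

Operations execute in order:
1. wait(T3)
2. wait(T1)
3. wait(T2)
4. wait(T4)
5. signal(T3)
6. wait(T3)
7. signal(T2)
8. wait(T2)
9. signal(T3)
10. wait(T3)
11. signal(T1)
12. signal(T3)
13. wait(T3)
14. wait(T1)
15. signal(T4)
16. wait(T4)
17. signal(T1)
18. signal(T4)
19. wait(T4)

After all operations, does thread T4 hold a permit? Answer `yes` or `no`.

Step 1: wait(T3) -> count=2 queue=[] holders={T3}
Step 2: wait(T1) -> count=1 queue=[] holders={T1,T3}
Step 3: wait(T2) -> count=0 queue=[] holders={T1,T2,T3}
Step 4: wait(T4) -> count=0 queue=[T4] holders={T1,T2,T3}
Step 5: signal(T3) -> count=0 queue=[] holders={T1,T2,T4}
Step 6: wait(T3) -> count=0 queue=[T3] holders={T1,T2,T4}
Step 7: signal(T2) -> count=0 queue=[] holders={T1,T3,T4}
Step 8: wait(T2) -> count=0 queue=[T2] holders={T1,T3,T4}
Step 9: signal(T3) -> count=0 queue=[] holders={T1,T2,T4}
Step 10: wait(T3) -> count=0 queue=[T3] holders={T1,T2,T4}
Step 11: signal(T1) -> count=0 queue=[] holders={T2,T3,T4}
Step 12: signal(T3) -> count=1 queue=[] holders={T2,T4}
Step 13: wait(T3) -> count=0 queue=[] holders={T2,T3,T4}
Step 14: wait(T1) -> count=0 queue=[T1] holders={T2,T3,T4}
Step 15: signal(T4) -> count=0 queue=[] holders={T1,T2,T3}
Step 16: wait(T4) -> count=0 queue=[T4] holders={T1,T2,T3}
Step 17: signal(T1) -> count=0 queue=[] holders={T2,T3,T4}
Step 18: signal(T4) -> count=1 queue=[] holders={T2,T3}
Step 19: wait(T4) -> count=0 queue=[] holders={T2,T3,T4}
Final holders: {T2,T3,T4} -> T4 in holders

Answer: yes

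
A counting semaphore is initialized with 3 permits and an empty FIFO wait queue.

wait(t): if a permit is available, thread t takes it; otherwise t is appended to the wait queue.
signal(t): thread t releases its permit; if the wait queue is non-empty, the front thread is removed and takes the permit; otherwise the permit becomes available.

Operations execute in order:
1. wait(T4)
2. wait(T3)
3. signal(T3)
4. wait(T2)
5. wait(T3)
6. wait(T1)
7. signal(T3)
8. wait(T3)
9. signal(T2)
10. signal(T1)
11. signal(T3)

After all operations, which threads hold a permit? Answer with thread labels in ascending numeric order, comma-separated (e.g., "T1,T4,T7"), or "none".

Step 1: wait(T4) -> count=2 queue=[] holders={T4}
Step 2: wait(T3) -> count=1 queue=[] holders={T3,T4}
Step 3: signal(T3) -> count=2 queue=[] holders={T4}
Step 4: wait(T2) -> count=1 queue=[] holders={T2,T4}
Step 5: wait(T3) -> count=0 queue=[] holders={T2,T3,T4}
Step 6: wait(T1) -> count=0 queue=[T1] holders={T2,T3,T4}
Step 7: signal(T3) -> count=0 queue=[] holders={T1,T2,T4}
Step 8: wait(T3) -> count=0 queue=[T3] holders={T1,T2,T4}
Step 9: signal(T2) -> count=0 queue=[] holders={T1,T3,T4}
Step 10: signal(T1) -> count=1 queue=[] holders={T3,T4}
Step 11: signal(T3) -> count=2 queue=[] holders={T4}
Final holders: T4

Answer: T4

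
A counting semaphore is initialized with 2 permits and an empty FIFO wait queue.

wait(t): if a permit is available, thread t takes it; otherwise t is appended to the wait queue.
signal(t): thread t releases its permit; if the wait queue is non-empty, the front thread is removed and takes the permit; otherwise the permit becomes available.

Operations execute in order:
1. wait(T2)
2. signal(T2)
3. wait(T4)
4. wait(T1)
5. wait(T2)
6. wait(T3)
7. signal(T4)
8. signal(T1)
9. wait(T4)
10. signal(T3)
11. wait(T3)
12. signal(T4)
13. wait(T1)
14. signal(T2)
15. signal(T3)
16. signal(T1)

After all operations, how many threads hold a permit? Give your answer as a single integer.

Answer: 0

Derivation:
Step 1: wait(T2) -> count=1 queue=[] holders={T2}
Step 2: signal(T2) -> count=2 queue=[] holders={none}
Step 3: wait(T4) -> count=1 queue=[] holders={T4}
Step 4: wait(T1) -> count=0 queue=[] holders={T1,T4}
Step 5: wait(T2) -> count=0 queue=[T2] holders={T1,T4}
Step 6: wait(T3) -> count=0 queue=[T2,T3] holders={T1,T4}
Step 7: signal(T4) -> count=0 queue=[T3] holders={T1,T2}
Step 8: signal(T1) -> count=0 queue=[] holders={T2,T3}
Step 9: wait(T4) -> count=0 queue=[T4] holders={T2,T3}
Step 10: signal(T3) -> count=0 queue=[] holders={T2,T4}
Step 11: wait(T3) -> count=0 queue=[T3] holders={T2,T4}
Step 12: signal(T4) -> count=0 queue=[] holders={T2,T3}
Step 13: wait(T1) -> count=0 queue=[T1] holders={T2,T3}
Step 14: signal(T2) -> count=0 queue=[] holders={T1,T3}
Step 15: signal(T3) -> count=1 queue=[] holders={T1}
Step 16: signal(T1) -> count=2 queue=[] holders={none}
Final holders: {none} -> 0 thread(s)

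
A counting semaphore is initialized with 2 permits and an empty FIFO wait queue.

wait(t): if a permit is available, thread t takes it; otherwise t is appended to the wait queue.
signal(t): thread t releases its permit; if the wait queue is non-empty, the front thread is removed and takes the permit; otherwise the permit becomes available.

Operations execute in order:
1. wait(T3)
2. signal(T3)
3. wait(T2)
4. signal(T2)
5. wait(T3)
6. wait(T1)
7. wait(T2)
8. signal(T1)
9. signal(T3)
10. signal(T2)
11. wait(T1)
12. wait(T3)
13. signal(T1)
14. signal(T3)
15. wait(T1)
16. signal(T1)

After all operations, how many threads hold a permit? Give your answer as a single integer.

Step 1: wait(T3) -> count=1 queue=[] holders={T3}
Step 2: signal(T3) -> count=2 queue=[] holders={none}
Step 3: wait(T2) -> count=1 queue=[] holders={T2}
Step 4: signal(T2) -> count=2 queue=[] holders={none}
Step 5: wait(T3) -> count=1 queue=[] holders={T3}
Step 6: wait(T1) -> count=0 queue=[] holders={T1,T3}
Step 7: wait(T2) -> count=0 queue=[T2] holders={T1,T3}
Step 8: signal(T1) -> count=0 queue=[] holders={T2,T3}
Step 9: signal(T3) -> count=1 queue=[] holders={T2}
Step 10: signal(T2) -> count=2 queue=[] holders={none}
Step 11: wait(T1) -> count=1 queue=[] holders={T1}
Step 12: wait(T3) -> count=0 queue=[] holders={T1,T3}
Step 13: signal(T1) -> count=1 queue=[] holders={T3}
Step 14: signal(T3) -> count=2 queue=[] holders={none}
Step 15: wait(T1) -> count=1 queue=[] holders={T1}
Step 16: signal(T1) -> count=2 queue=[] holders={none}
Final holders: {none} -> 0 thread(s)

Answer: 0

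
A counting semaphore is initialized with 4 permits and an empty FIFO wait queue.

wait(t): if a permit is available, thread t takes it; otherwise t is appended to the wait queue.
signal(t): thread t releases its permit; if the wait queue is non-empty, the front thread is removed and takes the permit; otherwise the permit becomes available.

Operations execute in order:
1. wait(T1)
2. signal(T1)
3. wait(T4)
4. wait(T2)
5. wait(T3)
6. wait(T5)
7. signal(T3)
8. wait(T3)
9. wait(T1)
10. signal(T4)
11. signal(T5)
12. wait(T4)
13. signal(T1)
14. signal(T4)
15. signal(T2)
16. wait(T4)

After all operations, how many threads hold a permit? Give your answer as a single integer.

Answer: 2

Derivation:
Step 1: wait(T1) -> count=3 queue=[] holders={T1}
Step 2: signal(T1) -> count=4 queue=[] holders={none}
Step 3: wait(T4) -> count=3 queue=[] holders={T4}
Step 4: wait(T2) -> count=2 queue=[] holders={T2,T4}
Step 5: wait(T3) -> count=1 queue=[] holders={T2,T3,T4}
Step 6: wait(T5) -> count=0 queue=[] holders={T2,T3,T4,T5}
Step 7: signal(T3) -> count=1 queue=[] holders={T2,T4,T5}
Step 8: wait(T3) -> count=0 queue=[] holders={T2,T3,T4,T5}
Step 9: wait(T1) -> count=0 queue=[T1] holders={T2,T3,T4,T5}
Step 10: signal(T4) -> count=0 queue=[] holders={T1,T2,T3,T5}
Step 11: signal(T5) -> count=1 queue=[] holders={T1,T2,T3}
Step 12: wait(T4) -> count=0 queue=[] holders={T1,T2,T3,T4}
Step 13: signal(T1) -> count=1 queue=[] holders={T2,T3,T4}
Step 14: signal(T4) -> count=2 queue=[] holders={T2,T3}
Step 15: signal(T2) -> count=3 queue=[] holders={T3}
Step 16: wait(T4) -> count=2 queue=[] holders={T3,T4}
Final holders: {T3,T4} -> 2 thread(s)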